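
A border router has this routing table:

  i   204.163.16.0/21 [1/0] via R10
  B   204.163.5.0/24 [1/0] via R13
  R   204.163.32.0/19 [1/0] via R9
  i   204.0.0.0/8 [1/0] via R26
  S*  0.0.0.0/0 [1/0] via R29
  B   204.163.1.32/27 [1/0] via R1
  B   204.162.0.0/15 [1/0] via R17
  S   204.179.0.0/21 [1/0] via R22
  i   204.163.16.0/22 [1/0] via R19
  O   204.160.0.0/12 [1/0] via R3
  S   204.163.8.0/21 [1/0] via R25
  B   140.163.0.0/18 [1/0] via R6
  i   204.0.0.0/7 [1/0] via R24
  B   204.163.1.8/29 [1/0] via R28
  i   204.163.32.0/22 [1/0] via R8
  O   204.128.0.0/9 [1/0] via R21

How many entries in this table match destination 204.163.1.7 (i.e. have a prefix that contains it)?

6

Prefixes containing 204.163.1.7:
  0.0.0.0/0 (default, matches everything)
  204.0.0.0/7 (204.0.0.0 - 205.255.255.255)
  204.0.0.0/8 (204.0.0.0 - 204.255.255.255)
  204.128.0.0/9 (204.128.0.0 - 204.255.255.255)
  204.160.0.0/12 (204.160.0.0 - 204.175.255.255)
  204.162.0.0/15 (204.162.0.0 - 204.163.255.255)
Total matching entries: 6.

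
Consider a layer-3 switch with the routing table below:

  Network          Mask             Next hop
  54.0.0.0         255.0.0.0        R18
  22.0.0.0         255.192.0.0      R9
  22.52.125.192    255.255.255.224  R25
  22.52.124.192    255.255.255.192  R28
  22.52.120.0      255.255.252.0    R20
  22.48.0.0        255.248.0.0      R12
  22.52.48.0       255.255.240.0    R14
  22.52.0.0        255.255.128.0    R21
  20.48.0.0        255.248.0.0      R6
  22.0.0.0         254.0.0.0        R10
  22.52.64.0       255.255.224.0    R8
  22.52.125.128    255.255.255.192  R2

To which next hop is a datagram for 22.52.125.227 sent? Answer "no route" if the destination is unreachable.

Routes whose prefix contains 22.52.125.227:
  22.0.0.0/7 (22.0.0.0 - 23.255.255.255) -> R10
  22.0.0.0/10 (22.0.0.0 - 22.63.255.255) -> R9
  22.48.0.0/13 (22.48.0.0 - 22.55.255.255) -> R12
  22.52.0.0/17 (22.52.0.0 - 22.52.127.255) -> R21
More-specific entries that do NOT match:
  22.52.125.192/27 (22.52.125.192 - 22.52.125.223) does not contain 22.52.125.227
  22.52.124.192/26 (22.52.124.192 - 22.52.124.255) does not contain 22.52.125.227
  22.52.125.128/26 (22.52.125.128 - 22.52.125.191) does not contain 22.52.125.227
  22.52.120.0/22 (22.52.120.0 - 22.52.123.255) does not contain 22.52.125.227
  22.52.48.0/20 (22.52.48.0 - 22.52.63.255) does not contain 22.52.125.227
  22.52.64.0/19 (22.52.64.0 - 22.52.95.255) does not contain 22.52.125.227
Longest matching prefix is /17 -> next hop R21.

R21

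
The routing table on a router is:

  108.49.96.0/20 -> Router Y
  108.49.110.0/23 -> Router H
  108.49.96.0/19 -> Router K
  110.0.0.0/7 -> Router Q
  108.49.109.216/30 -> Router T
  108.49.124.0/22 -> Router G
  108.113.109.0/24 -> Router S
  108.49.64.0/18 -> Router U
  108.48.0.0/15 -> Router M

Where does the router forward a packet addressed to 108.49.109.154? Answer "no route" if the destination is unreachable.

Routes whose prefix contains 108.49.109.154:
  108.48.0.0/15 (108.48.0.0 - 108.49.255.255) -> Router M
  108.49.64.0/18 (108.49.64.0 - 108.49.127.255) -> Router U
  108.49.96.0/19 (108.49.96.0 - 108.49.127.255) -> Router K
  108.49.96.0/20 (108.49.96.0 - 108.49.111.255) -> Router Y
More-specific entries that do NOT match:
  108.49.109.216/30 (108.49.109.216 - 108.49.109.219) does not contain 108.49.109.154
  108.113.109.0/24 (108.113.109.0 - 108.113.109.255) does not contain 108.49.109.154
  108.49.110.0/23 (108.49.110.0 - 108.49.111.255) does not contain 108.49.109.154
  108.49.124.0/22 (108.49.124.0 - 108.49.127.255) does not contain 108.49.109.154
Longest matching prefix is /20 -> next hop Router Y.

Router Y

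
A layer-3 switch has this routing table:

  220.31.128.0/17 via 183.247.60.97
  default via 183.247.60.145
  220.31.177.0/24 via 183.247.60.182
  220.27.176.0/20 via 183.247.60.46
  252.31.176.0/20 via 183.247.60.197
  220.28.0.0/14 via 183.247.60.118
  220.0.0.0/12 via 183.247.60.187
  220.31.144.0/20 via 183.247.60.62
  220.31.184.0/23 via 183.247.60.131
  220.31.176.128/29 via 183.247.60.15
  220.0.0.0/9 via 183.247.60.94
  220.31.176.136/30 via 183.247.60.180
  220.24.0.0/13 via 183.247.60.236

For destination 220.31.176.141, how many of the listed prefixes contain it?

Prefixes containing 220.31.176.141:
  0.0.0.0/0 (default, matches everything)
  220.0.0.0/9 (220.0.0.0 - 220.127.255.255)
  220.24.0.0/13 (220.24.0.0 - 220.31.255.255)
  220.28.0.0/14 (220.28.0.0 - 220.31.255.255)
  220.31.128.0/17 (220.31.128.0 - 220.31.255.255)
Total matching entries: 5.

5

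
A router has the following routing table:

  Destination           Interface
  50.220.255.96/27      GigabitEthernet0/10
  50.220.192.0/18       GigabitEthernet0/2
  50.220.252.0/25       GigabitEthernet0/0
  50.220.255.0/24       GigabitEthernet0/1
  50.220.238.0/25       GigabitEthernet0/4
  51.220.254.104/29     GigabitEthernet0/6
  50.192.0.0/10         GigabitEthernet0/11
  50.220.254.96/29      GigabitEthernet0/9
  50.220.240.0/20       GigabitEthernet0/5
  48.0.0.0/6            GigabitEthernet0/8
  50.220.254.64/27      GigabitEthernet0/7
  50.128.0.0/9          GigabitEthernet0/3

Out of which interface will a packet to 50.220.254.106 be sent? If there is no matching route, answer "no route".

GigabitEthernet0/5

Routes whose prefix contains 50.220.254.106:
  48.0.0.0/6 (48.0.0.0 - 51.255.255.255) -> GigabitEthernet0/8
  50.128.0.0/9 (50.128.0.0 - 50.255.255.255) -> GigabitEthernet0/3
  50.192.0.0/10 (50.192.0.0 - 50.255.255.255) -> GigabitEthernet0/11
  50.220.192.0/18 (50.220.192.0 - 50.220.255.255) -> GigabitEthernet0/2
  50.220.240.0/20 (50.220.240.0 - 50.220.255.255) -> GigabitEthernet0/5
More-specific entries that do NOT match:
  51.220.254.104/29 (51.220.254.104 - 51.220.254.111) does not contain 50.220.254.106
  50.220.254.96/29 (50.220.254.96 - 50.220.254.103) does not contain 50.220.254.106
  50.220.255.96/27 (50.220.255.96 - 50.220.255.127) does not contain 50.220.254.106
  50.220.254.64/27 (50.220.254.64 - 50.220.254.95) does not contain 50.220.254.106
  50.220.252.0/25 (50.220.252.0 - 50.220.252.127) does not contain 50.220.254.106
  50.220.238.0/25 (50.220.238.0 - 50.220.238.127) does not contain 50.220.254.106
  50.220.255.0/24 (50.220.255.0 - 50.220.255.255) does not contain 50.220.254.106
Longest matching prefix is /20 -> interface GigabitEthernet0/5.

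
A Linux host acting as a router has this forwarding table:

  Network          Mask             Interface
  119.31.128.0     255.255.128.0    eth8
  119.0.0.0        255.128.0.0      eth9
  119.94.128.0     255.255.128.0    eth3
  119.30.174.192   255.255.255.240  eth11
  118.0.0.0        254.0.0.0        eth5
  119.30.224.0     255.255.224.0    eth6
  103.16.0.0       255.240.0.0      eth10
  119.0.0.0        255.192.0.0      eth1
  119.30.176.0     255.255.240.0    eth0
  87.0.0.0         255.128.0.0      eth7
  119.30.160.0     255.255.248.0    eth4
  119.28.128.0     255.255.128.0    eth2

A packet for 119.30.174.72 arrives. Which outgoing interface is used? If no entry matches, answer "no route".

Routes whose prefix contains 119.30.174.72:
  118.0.0.0/7 (118.0.0.0 - 119.255.255.255) -> eth5
  119.0.0.0/9 (119.0.0.0 - 119.127.255.255) -> eth9
  119.0.0.0/10 (119.0.0.0 - 119.63.255.255) -> eth1
More-specific entries that do NOT match:
  119.30.174.192/28 (119.30.174.192 - 119.30.174.207) does not contain 119.30.174.72
  119.30.160.0/21 (119.30.160.0 - 119.30.167.255) does not contain 119.30.174.72
  119.30.176.0/20 (119.30.176.0 - 119.30.191.255) does not contain 119.30.174.72
  119.30.224.0/19 (119.30.224.0 - 119.30.255.255) does not contain 119.30.174.72
  119.31.128.0/17 (119.31.128.0 - 119.31.255.255) does not contain 119.30.174.72
  119.94.128.0/17 (119.94.128.0 - 119.94.255.255) does not contain 119.30.174.72
  119.28.128.0/17 (119.28.128.0 - 119.28.255.255) does not contain 119.30.174.72
  103.16.0.0/12 (103.16.0.0 - 103.31.255.255) does not contain 119.30.174.72
Longest matching prefix is /10 -> interface eth1.

eth1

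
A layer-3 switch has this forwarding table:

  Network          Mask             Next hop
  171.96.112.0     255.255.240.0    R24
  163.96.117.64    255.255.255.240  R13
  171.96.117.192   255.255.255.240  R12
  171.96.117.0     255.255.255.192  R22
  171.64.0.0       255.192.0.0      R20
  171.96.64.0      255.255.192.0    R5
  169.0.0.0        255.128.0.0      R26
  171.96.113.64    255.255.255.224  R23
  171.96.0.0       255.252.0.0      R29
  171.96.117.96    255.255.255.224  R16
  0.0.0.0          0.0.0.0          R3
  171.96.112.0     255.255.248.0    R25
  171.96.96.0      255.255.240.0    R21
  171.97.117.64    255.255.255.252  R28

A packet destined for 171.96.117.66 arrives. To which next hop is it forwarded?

Routes whose prefix contains 171.96.117.66:
  0.0.0.0/0 (default, matches everything) -> R3
  171.64.0.0/10 (171.64.0.0 - 171.127.255.255) -> R20
  171.96.0.0/14 (171.96.0.0 - 171.99.255.255) -> R29
  171.96.64.0/18 (171.96.64.0 - 171.96.127.255) -> R5
  171.96.112.0/20 (171.96.112.0 - 171.96.127.255) -> R24
  171.96.112.0/21 (171.96.112.0 - 171.96.119.255) -> R25
More-specific entries that do NOT match:
  171.97.117.64/30 (171.97.117.64 - 171.97.117.67) does not contain 171.96.117.66
  163.96.117.64/28 (163.96.117.64 - 163.96.117.79) does not contain 171.96.117.66
  171.96.117.192/28 (171.96.117.192 - 171.96.117.207) does not contain 171.96.117.66
  171.96.113.64/27 (171.96.113.64 - 171.96.113.95) does not contain 171.96.117.66
  171.96.117.96/27 (171.96.117.96 - 171.96.117.127) does not contain 171.96.117.66
  171.96.117.0/26 (171.96.117.0 - 171.96.117.63) does not contain 171.96.117.66
Longest matching prefix is /21 -> next hop R25.

R25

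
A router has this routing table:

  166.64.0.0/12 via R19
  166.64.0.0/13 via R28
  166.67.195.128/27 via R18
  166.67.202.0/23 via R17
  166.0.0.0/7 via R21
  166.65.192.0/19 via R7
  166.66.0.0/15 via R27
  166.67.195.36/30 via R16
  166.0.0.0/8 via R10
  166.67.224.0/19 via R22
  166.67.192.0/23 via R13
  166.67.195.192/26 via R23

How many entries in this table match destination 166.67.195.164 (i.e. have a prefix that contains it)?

Prefixes containing 166.67.195.164:
  166.0.0.0/7 (166.0.0.0 - 167.255.255.255)
  166.0.0.0/8 (166.0.0.0 - 166.255.255.255)
  166.64.0.0/12 (166.64.0.0 - 166.79.255.255)
  166.64.0.0/13 (166.64.0.0 - 166.71.255.255)
  166.66.0.0/15 (166.66.0.0 - 166.67.255.255)
Total matching entries: 5.

5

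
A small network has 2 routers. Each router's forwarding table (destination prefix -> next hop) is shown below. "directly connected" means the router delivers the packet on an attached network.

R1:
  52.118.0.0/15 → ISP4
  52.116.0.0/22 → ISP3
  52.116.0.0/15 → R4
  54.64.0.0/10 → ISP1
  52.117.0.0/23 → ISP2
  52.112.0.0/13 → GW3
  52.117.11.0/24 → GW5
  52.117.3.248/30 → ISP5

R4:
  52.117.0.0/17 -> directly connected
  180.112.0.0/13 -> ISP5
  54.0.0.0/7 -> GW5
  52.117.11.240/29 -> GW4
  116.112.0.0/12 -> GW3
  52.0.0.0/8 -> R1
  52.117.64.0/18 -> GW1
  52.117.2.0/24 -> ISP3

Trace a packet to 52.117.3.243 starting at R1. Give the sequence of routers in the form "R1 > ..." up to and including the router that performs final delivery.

At R1: longest match for 52.117.3.243 is 52.116.0.0/15 -> R4
At R4: longest match for 52.117.3.243 is 52.117.0.0/17 -> directly connected

R1 > R4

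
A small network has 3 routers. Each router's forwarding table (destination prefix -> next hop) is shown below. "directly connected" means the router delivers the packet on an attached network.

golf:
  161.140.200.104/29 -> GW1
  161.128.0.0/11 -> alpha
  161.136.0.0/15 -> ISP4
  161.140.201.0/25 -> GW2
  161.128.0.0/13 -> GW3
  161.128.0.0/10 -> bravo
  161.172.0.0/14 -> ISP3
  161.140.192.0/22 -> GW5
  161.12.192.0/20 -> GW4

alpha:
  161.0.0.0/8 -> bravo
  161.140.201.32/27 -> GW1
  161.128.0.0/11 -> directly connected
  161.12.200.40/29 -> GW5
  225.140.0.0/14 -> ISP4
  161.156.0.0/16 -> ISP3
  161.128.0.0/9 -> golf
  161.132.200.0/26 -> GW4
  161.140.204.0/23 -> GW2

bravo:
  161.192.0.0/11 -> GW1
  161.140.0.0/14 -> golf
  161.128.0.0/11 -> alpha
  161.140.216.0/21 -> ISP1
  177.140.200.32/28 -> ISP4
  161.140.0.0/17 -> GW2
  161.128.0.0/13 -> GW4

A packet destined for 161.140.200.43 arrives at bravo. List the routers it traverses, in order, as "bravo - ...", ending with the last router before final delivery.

bravo - golf - alpha

At bravo: longest match for 161.140.200.43 is 161.140.0.0/14 -> golf
At golf: longest match for 161.140.200.43 is 161.128.0.0/11 -> alpha
At alpha: longest match for 161.140.200.43 is 161.128.0.0/11 -> directly connected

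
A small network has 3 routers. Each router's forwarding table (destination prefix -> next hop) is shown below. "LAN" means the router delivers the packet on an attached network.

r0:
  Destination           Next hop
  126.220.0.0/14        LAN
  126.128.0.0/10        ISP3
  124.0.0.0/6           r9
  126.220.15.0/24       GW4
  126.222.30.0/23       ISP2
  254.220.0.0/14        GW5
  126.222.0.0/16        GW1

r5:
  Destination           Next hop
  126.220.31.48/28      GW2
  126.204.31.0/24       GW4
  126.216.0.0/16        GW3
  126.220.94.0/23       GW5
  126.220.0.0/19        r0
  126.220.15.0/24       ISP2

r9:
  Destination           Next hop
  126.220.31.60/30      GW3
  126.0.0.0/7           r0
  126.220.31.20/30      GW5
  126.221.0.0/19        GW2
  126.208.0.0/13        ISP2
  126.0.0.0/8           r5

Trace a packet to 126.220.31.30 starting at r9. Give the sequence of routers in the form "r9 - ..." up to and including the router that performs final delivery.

r9 - r5 - r0

At r9: longest match for 126.220.31.30 is 126.0.0.0/8 -> r5
At r5: longest match for 126.220.31.30 is 126.220.0.0/19 -> r0
At r0: longest match for 126.220.31.30 is 126.220.0.0/14 -> LAN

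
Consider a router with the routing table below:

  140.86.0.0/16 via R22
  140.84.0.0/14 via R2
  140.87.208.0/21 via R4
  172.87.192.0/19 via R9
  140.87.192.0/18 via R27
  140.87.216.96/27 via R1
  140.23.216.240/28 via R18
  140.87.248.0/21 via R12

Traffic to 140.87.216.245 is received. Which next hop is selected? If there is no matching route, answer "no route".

Routes whose prefix contains 140.87.216.245:
  140.84.0.0/14 (140.84.0.0 - 140.87.255.255) -> R2
  140.87.192.0/18 (140.87.192.0 - 140.87.255.255) -> R27
More-specific entries that do NOT match:
  140.23.216.240/28 (140.23.216.240 - 140.23.216.255) does not contain 140.87.216.245
  140.87.216.96/27 (140.87.216.96 - 140.87.216.127) does not contain 140.87.216.245
  140.87.208.0/21 (140.87.208.0 - 140.87.215.255) does not contain 140.87.216.245
  140.87.248.0/21 (140.87.248.0 - 140.87.255.255) does not contain 140.87.216.245
  172.87.192.0/19 (172.87.192.0 - 172.87.223.255) does not contain 140.87.216.245
Longest matching prefix is /18 -> next hop R27.

R27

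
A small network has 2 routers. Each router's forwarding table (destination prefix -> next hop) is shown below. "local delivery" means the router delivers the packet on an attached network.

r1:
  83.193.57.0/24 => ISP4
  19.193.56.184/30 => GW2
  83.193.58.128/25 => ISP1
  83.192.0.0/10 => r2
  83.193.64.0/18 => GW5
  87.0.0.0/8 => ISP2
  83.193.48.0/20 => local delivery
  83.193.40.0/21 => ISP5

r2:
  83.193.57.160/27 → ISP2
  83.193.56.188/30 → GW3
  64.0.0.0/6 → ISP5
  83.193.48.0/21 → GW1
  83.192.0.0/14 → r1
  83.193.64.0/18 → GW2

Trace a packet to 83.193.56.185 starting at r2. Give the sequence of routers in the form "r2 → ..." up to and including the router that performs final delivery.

r2 → r1

At r2: longest match for 83.193.56.185 is 83.192.0.0/14 -> r1
At r1: longest match for 83.193.56.185 is 83.193.48.0/20 -> local delivery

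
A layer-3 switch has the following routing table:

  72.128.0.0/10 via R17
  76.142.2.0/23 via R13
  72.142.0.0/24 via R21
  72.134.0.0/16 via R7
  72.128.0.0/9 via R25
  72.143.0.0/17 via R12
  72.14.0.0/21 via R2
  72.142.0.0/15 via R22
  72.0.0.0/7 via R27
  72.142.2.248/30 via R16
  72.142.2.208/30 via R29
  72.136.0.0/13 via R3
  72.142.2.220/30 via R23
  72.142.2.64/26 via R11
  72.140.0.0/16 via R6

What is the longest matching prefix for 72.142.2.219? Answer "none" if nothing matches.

Entries matching 72.142.2.219:
  72.0.0.0/7 (72.0.0.0 - 73.255.255.255)
  72.128.0.0/9 (72.128.0.0 - 72.255.255.255)
  72.128.0.0/10 (72.128.0.0 - 72.191.255.255)
  72.136.0.0/13 (72.136.0.0 - 72.143.255.255)
  72.142.0.0/15 (72.142.0.0 - 72.143.255.255)
Most specific is 72.142.0.0/15.

72.142.0.0/15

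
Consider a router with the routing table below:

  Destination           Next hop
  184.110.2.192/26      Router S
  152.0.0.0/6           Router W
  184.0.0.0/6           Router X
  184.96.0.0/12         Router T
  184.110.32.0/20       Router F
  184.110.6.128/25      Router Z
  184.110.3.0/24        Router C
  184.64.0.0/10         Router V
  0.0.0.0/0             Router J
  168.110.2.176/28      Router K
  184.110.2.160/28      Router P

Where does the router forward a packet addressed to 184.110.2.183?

Routes whose prefix contains 184.110.2.183:
  0.0.0.0/0 (default, matches everything) -> Router J
  184.0.0.0/6 (184.0.0.0 - 187.255.255.255) -> Router X
  184.64.0.0/10 (184.64.0.0 - 184.127.255.255) -> Router V
  184.96.0.0/12 (184.96.0.0 - 184.111.255.255) -> Router T
More-specific entries that do NOT match:
  168.110.2.176/28 (168.110.2.176 - 168.110.2.191) does not contain 184.110.2.183
  184.110.2.160/28 (184.110.2.160 - 184.110.2.175) does not contain 184.110.2.183
  184.110.2.192/26 (184.110.2.192 - 184.110.2.255) does not contain 184.110.2.183
  184.110.6.128/25 (184.110.6.128 - 184.110.6.255) does not contain 184.110.2.183
  184.110.3.0/24 (184.110.3.0 - 184.110.3.255) does not contain 184.110.2.183
  184.110.32.0/20 (184.110.32.0 - 184.110.47.255) does not contain 184.110.2.183
Longest matching prefix is /12 -> next hop Router T.

Router T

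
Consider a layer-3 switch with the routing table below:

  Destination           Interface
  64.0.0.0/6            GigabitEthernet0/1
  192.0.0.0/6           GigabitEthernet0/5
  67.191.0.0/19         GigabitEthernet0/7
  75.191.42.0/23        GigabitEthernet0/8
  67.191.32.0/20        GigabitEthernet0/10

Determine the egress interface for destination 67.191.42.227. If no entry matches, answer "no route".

Routes whose prefix contains 67.191.42.227:
  64.0.0.0/6 (64.0.0.0 - 67.255.255.255) -> GigabitEthernet0/1
  67.191.32.0/20 (67.191.32.0 - 67.191.47.255) -> GigabitEthernet0/10
More-specific entries that do NOT match:
  75.191.42.0/23 (75.191.42.0 - 75.191.43.255) does not contain 67.191.42.227
Longest matching prefix is /20 -> interface GigabitEthernet0/10.

GigabitEthernet0/10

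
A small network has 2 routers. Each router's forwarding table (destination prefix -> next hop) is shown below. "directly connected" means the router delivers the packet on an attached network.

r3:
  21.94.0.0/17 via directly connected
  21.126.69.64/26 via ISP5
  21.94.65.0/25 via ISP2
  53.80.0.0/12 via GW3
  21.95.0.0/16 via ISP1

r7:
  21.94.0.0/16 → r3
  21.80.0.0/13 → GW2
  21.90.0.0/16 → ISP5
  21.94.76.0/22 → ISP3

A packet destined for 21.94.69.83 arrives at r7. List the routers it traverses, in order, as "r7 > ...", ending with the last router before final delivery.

r7 > r3

At r7: longest match for 21.94.69.83 is 21.94.0.0/16 -> r3
At r3: longest match for 21.94.69.83 is 21.94.0.0/17 -> directly connected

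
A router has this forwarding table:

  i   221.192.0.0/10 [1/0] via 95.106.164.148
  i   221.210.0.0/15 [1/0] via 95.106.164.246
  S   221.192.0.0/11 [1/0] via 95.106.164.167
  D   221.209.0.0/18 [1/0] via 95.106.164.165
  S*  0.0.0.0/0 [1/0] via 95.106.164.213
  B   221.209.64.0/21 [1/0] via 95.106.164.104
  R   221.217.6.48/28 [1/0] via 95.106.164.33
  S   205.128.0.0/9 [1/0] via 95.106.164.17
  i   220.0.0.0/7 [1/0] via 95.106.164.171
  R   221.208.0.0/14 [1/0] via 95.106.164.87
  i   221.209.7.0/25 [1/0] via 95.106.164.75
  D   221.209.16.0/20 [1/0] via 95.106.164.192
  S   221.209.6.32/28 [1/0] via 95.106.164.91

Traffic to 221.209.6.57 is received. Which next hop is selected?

Routes whose prefix contains 221.209.6.57:
  0.0.0.0/0 (default, matches everything) -> 95.106.164.213
  220.0.0.0/7 (220.0.0.0 - 221.255.255.255) -> 95.106.164.171
  221.192.0.0/10 (221.192.0.0 - 221.255.255.255) -> 95.106.164.148
  221.192.0.0/11 (221.192.0.0 - 221.223.255.255) -> 95.106.164.167
  221.208.0.0/14 (221.208.0.0 - 221.211.255.255) -> 95.106.164.87
  221.209.0.0/18 (221.209.0.0 - 221.209.63.255) -> 95.106.164.165
More-specific entries that do NOT match:
  221.217.6.48/28 (221.217.6.48 - 221.217.6.63) does not contain 221.209.6.57
  221.209.6.32/28 (221.209.6.32 - 221.209.6.47) does not contain 221.209.6.57
  221.209.7.0/25 (221.209.7.0 - 221.209.7.127) does not contain 221.209.6.57
  221.209.64.0/21 (221.209.64.0 - 221.209.71.255) does not contain 221.209.6.57
  221.209.16.0/20 (221.209.16.0 - 221.209.31.255) does not contain 221.209.6.57
Longest matching prefix is /18 -> next hop 95.106.164.165.

95.106.164.165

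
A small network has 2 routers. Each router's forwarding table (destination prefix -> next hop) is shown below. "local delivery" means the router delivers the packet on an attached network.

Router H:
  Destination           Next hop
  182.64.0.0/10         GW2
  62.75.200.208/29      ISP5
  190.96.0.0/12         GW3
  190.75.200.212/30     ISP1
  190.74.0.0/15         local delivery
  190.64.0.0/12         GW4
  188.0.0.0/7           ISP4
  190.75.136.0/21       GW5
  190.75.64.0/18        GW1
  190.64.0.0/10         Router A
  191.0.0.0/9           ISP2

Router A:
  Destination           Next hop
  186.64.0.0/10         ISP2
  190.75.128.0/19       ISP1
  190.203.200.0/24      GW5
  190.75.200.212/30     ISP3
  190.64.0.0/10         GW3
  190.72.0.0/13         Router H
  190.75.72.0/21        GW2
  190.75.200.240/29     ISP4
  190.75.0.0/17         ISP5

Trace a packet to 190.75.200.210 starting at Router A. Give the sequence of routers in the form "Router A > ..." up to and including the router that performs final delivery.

At Router A: longest match for 190.75.200.210 is 190.72.0.0/13 -> Router H
At Router H: longest match for 190.75.200.210 is 190.74.0.0/15 -> local delivery

Router A > Router H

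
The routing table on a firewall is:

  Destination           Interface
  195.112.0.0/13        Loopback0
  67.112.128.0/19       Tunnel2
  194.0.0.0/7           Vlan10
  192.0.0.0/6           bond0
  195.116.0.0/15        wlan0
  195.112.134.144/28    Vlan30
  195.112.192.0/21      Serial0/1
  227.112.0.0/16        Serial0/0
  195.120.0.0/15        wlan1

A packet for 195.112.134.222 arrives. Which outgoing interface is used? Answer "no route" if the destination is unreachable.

Routes whose prefix contains 195.112.134.222:
  192.0.0.0/6 (192.0.0.0 - 195.255.255.255) -> bond0
  194.0.0.0/7 (194.0.0.0 - 195.255.255.255) -> Vlan10
  195.112.0.0/13 (195.112.0.0 - 195.119.255.255) -> Loopback0
More-specific entries that do NOT match:
  195.112.134.144/28 (195.112.134.144 - 195.112.134.159) does not contain 195.112.134.222
  195.112.192.0/21 (195.112.192.0 - 195.112.199.255) does not contain 195.112.134.222
  67.112.128.0/19 (67.112.128.0 - 67.112.159.255) does not contain 195.112.134.222
  227.112.0.0/16 (227.112.0.0 - 227.112.255.255) does not contain 195.112.134.222
  195.116.0.0/15 (195.116.0.0 - 195.117.255.255) does not contain 195.112.134.222
  195.120.0.0/15 (195.120.0.0 - 195.121.255.255) does not contain 195.112.134.222
Longest matching prefix is /13 -> interface Loopback0.

Loopback0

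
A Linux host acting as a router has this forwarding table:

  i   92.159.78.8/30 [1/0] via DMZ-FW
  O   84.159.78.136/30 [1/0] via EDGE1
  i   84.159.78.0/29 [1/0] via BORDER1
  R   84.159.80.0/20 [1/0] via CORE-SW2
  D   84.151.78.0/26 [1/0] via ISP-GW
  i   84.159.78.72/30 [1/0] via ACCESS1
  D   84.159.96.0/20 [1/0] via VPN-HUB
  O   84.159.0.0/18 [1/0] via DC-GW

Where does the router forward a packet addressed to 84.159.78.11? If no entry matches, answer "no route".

No entry's prefix contains 84.159.78.11; there is no default route.

no route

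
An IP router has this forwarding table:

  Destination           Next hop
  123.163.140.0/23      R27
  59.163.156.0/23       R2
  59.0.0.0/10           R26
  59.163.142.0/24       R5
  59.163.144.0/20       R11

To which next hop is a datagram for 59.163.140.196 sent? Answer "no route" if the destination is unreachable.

No entry's prefix contains 59.163.140.196; there is no default route.

no route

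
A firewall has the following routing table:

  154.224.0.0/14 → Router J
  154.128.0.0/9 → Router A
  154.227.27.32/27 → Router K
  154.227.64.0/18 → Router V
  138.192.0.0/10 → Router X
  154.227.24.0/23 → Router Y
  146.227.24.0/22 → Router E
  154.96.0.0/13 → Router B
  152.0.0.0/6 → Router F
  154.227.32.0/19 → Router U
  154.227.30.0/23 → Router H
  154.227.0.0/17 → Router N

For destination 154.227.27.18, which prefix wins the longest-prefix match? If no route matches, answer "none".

154.227.0.0/17

Entries matching 154.227.27.18:
  152.0.0.0/6 (152.0.0.0 - 155.255.255.255)
  154.128.0.0/9 (154.128.0.0 - 154.255.255.255)
  154.224.0.0/14 (154.224.0.0 - 154.227.255.255)
  154.227.0.0/17 (154.227.0.0 - 154.227.127.255)
Most specific is 154.227.0.0/17.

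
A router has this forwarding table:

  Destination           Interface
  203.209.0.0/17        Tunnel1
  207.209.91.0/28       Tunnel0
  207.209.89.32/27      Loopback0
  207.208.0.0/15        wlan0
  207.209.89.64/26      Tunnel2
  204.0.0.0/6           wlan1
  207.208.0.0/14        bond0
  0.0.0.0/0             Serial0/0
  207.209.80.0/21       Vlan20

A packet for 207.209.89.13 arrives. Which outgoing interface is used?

wlan0

Routes whose prefix contains 207.209.89.13:
  0.0.0.0/0 (default, matches everything) -> Serial0/0
  204.0.0.0/6 (204.0.0.0 - 207.255.255.255) -> wlan1
  207.208.0.0/14 (207.208.0.0 - 207.211.255.255) -> bond0
  207.208.0.0/15 (207.208.0.0 - 207.209.255.255) -> wlan0
More-specific entries that do NOT match:
  207.209.91.0/28 (207.209.91.0 - 207.209.91.15) does not contain 207.209.89.13
  207.209.89.32/27 (207.209.89.32 - 207.209.89.63) does not contain 207.209.89.13
  207.209.89.64/26 (207.209.89.64 - 207.209.89.127) does not contain 207.209.89.13
  207.209.80.0/21 (207.209.80.0 - 207.209.87.255) does not contain 207.209.89.13
  203.209.0.0/17 (203.209.0.0 - 203.209.127.255) does not contain 207.209.89.13
Longest matching prefix is /15 -> interface wlan0.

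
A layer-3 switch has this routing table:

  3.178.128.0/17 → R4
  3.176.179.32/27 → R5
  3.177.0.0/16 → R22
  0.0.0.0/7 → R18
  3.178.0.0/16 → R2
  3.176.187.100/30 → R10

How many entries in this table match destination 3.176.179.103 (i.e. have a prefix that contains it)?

0

No listed prefix contains 3.176.179.103.
Total matching entries: 0.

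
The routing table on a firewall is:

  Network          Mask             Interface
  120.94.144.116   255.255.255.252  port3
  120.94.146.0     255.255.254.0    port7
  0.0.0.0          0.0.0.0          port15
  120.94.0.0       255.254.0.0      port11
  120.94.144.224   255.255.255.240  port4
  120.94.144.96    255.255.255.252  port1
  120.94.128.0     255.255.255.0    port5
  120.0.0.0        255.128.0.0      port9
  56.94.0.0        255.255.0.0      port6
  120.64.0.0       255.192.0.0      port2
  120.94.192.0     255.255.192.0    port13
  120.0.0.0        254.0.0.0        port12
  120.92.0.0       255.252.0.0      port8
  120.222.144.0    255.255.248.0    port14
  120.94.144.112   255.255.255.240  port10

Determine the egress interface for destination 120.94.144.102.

port11

Routes whose prefix contains 120.94.144.102:
  0.0.0.0/0 (default, matches everything) -> port15
  120.0.0.0/7 (120.0.0.0 - 121.255.255.255) -> port12
  120.0.0.0/9 (120.0.0.0 - 120.127.255.255) -> port9
  120.64.0.0/10 (120.64.0.0 - 120.127.255.255) -> port2
  120.92.0.0/14 (120.92.0.0 - 120.95.255.255) -> port8
  120.94.0.0/15 (120.94.0.0 - 120.95.255.255) -> port11
More-specific entries that do NOT match:
  120.94.144.116/30 (120.94.144.116 - 120.94.144.119) does not contain 120.94.144.102
  120.94.144.96/30 (120.94.144.96 - 120.94.144.99) does not contain 120.94.144.102
  120.94.144.224/28 (120.94.144.224 - 120.94.144.239) does not contain 120.94.144.102
  120.94.144.112/28 (120.94.144.112 - 120.94.144.127) does not contain 120.94.144.102
  120.94.128.0/24 (120.94.128.0 - 120.94.128.255) does not contain 120.94.144.102
  120.94.146.0/23 (120.94.146.0 - 120.94.147.255) does not contain 120.94.144.102
  120.222.144.0/21 (120.222.144.0 - 120.222.151.255) does not contain 120.94.144.102
  120.94.192.0/18 (120.94.192.0 - 120.94.255.255) does not contain 120.94.144.102
  56.94.0.0/16 (56.94.0.0 - 56.94.255.255) does not contain 120.94.144.102
Longest matching prefix is /15 -> interface port11.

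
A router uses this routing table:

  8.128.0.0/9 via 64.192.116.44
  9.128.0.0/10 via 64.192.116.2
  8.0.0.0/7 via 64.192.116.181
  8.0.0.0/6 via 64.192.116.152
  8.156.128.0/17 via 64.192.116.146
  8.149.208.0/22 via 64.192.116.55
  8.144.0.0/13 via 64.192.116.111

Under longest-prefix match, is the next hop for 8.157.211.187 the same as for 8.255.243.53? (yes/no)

8.157.211.187: longest match 8.128.0.0/9 -> 64.192.116.44
8.255.243.53: longest match 8.128.0.0/9 -> 64.192.116.44

yes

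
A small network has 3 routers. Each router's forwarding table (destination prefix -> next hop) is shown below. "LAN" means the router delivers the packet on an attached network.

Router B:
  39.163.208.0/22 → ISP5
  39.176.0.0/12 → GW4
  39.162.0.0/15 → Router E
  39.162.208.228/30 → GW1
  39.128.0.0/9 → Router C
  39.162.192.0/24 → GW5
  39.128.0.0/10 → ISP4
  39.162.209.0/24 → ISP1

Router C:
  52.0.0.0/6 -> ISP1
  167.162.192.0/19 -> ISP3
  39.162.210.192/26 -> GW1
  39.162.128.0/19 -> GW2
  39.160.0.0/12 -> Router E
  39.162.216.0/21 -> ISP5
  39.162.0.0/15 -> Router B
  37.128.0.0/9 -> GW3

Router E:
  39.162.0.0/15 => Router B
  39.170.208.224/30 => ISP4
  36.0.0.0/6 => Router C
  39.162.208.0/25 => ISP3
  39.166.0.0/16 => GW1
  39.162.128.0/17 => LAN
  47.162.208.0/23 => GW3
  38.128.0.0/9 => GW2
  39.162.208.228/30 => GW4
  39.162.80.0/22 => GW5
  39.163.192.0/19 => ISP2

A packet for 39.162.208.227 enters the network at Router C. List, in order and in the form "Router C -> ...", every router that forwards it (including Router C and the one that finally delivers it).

Router C -> Router B -> Router E

At Router C: longest match for 39.162.208.227 is 39.162.0.0/15 -> Router B
At Router B: longest match for 39.162.208.227 is 39.162.0.0/15 -> Router E
At Router E: longest match for 39.162.208.227 is 39.162.128.0/17 -> LAN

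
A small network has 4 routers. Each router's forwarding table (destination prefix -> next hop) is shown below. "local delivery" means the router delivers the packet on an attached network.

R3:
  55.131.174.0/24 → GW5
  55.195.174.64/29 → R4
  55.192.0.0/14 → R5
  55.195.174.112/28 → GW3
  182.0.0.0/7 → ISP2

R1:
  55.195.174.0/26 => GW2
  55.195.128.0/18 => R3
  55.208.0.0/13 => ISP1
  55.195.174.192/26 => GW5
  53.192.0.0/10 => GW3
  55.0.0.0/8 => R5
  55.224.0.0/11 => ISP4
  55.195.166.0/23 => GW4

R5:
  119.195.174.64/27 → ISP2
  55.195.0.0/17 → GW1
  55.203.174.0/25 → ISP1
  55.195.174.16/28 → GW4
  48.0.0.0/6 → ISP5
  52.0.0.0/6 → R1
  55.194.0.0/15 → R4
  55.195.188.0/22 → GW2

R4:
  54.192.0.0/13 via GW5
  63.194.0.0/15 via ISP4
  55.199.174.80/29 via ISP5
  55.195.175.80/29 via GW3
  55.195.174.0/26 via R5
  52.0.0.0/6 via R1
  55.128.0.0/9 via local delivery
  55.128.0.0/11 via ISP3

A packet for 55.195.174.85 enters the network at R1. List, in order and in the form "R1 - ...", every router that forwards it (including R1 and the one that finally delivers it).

At R1: longest match for 55.195.174.85 is 55.195.128.0/18 -> R3
At R3: longest match for 55.195.174.85 is 55.192.0.0/14 -> R5
At R5: longest match for 55.195.174.85 is 55.194.0.0/15 -> R4
At R4: longest match for 55.195.174.85 is 55.128.0.0/9 -> local delivery

R1 - R3 - R5 - R4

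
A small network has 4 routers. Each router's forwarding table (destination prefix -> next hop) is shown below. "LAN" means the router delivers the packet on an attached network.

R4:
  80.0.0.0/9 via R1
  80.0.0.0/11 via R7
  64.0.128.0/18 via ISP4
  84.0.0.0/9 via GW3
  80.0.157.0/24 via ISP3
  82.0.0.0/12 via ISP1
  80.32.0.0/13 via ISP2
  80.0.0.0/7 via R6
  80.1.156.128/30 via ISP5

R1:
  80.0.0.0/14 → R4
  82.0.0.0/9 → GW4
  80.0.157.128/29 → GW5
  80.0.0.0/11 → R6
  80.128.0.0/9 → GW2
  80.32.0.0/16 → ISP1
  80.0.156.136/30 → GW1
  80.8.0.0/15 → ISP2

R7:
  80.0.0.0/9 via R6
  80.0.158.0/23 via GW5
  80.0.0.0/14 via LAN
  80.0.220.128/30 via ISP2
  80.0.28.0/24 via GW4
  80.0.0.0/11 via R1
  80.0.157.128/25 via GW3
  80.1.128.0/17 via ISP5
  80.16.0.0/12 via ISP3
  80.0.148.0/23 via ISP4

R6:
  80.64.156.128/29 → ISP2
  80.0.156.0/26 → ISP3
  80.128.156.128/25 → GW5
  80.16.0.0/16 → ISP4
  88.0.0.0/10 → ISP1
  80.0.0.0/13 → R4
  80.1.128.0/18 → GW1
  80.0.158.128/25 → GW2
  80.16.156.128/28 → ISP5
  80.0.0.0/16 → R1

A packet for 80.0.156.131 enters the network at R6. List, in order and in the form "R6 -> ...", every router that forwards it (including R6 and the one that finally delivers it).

R6 -> R1 -> R4 -> R7

At R6: longest match for 80.0.156.131 is 80.0.0.0/16 -> R1
At R1: longest match for 80.0.156.131 is 80.0.0.0/14 -> R4
At R4: longest match for 80.0.156.131 is 80.0.0.0/11 -> R7
At R7: longest match for 80.0.156.131 is 80.0.0.0/14 -> LAN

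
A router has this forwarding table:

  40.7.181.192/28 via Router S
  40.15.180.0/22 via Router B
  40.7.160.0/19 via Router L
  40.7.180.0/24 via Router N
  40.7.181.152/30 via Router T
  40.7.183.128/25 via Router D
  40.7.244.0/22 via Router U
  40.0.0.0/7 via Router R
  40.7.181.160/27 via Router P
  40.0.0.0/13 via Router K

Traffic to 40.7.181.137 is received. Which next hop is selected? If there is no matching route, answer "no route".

Routes whose prefix contains 40.7.181.137:
  40.0.0.0/7 (40.0.0.0 - 41.255.255.255) -> Router R
  40.0.0.0/13 (40.0.0.0 - 40.7.255.255) -> Router K
  40.7.160.0/19 (40.7.160.0 - 40.7.191.255) -> Router L
More-specific entries that do NOT match:
  40.7.181.152/30 (40.7.181.152 - 40.7.181.155) does not contain 40.7.181.137
  40.7.181.192/28 (40.7.181.192 - 40.7.181.207) does not contain 40.7.181.137
  40.7.181.160/27 (40.7.181.160 - 40.7.181.191) does not contain 40.7.181.137
  40.7.183.128/25 (40.7.183.128 - 40.7.183.255) does not contain 40.7.181.137
  40.7.180.0/24 (40.7.180.0 - 40.7.180.255) does not contain 40.7.181.137
  40.15.180.0/22 (40.15.180.0 - 40.15.183.255) does not contain 40.7.181.137
  40.7.244.0/22 (40.7.244.0 - 40.7.247.255) does not contain 40.7.181.137
Longest matching prefix is /19 -> next hop Router L.

Router L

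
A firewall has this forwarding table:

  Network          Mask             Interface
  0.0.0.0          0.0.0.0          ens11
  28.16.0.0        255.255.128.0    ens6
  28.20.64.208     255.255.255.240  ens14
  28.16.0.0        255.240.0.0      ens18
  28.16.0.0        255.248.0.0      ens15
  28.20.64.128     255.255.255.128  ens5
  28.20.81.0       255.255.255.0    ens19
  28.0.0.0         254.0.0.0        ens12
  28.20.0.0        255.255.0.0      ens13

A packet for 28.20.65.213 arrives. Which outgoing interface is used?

Routes whose prefix contains 28.20.65.213:
  0.0.0.0/0 (default, matches everything) -> ens11
  28.0.0.0/7 (28.0.0.0 - 29.255.255.255) -> ens12
  28.16.0.0/12 (28.16.0.0 - 28.31.255.255) -> ens18
  28.16.0.0/13 (28.16.0.0 - 28.23.255.255) -> ens15
  28.20.0.0/16 (28.20.0.0 - 28.20.255.255) -> ens13
More-specific entries that do NOT match:
  28.20.64.208/28 (28.20.64.208 - 28.20.64.223) does not contain 28.20.65.213
  28.20.64.128/25 (28.20.64.128 - 28.20.64.255) does not contain 28.20.65.213
  28.20.81.0/24 (28.20.81.0 - 28.20.81.255) does not contain 28.20.65.213
  28.16.0.0/17 (28.16.0.0 - 28.16.127.255) does not contain 28.20.65.213
Longest matching prefix is /16 -> interface ens13.

ens13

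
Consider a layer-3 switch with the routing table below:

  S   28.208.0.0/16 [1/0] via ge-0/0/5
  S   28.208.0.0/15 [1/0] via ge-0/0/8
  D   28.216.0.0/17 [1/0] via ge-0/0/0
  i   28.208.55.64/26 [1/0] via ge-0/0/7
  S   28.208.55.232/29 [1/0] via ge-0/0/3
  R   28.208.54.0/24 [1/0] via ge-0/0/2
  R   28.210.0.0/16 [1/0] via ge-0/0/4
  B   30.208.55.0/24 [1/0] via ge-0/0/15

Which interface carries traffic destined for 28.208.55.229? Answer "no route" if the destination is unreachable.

ge-0/0/5

Routes whose prefix contains 28.208.55.229:
  28.208.0.0/15 (28.208.0.0 - 28.209.255.255) -> ge-0/0/8
  28.208.0.0/16 (28.208.0.0 - 28.208.255.255) -> ge-0/0/5
More-specific entries that do NOT match:
  28.208.55.232/29 (28.208.55.232 - 28.208.55.239) does not contain 28.208.55.229
  28.208.55.64/26 (28.208.55.64 - 28.208.55.127) does not contain 28.208.55.229
  28.208.54.0/24 (28.208.54.0 - 28.208.54.255) does not contain 28.208.55.229
  30.208.55.0/24 (30.208.55.0 - 30.208.55.255) does not contain 28.208.55.229
  28.216.0.0/17 (28.216.0.0 - 28.216.127.255) does not contain 28.208.55.229
Longest matching prefix is /16 -> interface ge-0/0/5.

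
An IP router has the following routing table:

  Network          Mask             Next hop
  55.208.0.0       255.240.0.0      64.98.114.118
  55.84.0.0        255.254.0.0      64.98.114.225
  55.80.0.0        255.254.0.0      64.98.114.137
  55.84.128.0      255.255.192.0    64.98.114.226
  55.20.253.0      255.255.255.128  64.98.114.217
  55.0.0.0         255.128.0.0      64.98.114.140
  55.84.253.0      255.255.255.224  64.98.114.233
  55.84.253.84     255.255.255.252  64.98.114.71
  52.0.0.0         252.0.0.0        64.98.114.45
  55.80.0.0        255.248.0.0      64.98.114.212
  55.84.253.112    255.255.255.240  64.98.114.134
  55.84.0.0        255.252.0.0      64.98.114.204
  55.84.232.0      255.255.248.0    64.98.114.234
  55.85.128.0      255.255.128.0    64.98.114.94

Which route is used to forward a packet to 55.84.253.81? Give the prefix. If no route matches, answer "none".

55.84.0.0/15

Entries matching 55.84.253.81:
  52.0.0.0/6 (52.0.0.0 - 55.255.255.255)
  55.0.0.0/9 (55.0.0.0 - 55.127.255.255)
  55.80.0.0/13 (55.80.0.0 - 55.87.255.255)
  55.84.0.0/14 (55.84.0.0 - 55.87.255.255)
  55.84.0.0/15 (55.84.0.0 - 55.85.255.255)
Most specific is 55.84.0.0/15.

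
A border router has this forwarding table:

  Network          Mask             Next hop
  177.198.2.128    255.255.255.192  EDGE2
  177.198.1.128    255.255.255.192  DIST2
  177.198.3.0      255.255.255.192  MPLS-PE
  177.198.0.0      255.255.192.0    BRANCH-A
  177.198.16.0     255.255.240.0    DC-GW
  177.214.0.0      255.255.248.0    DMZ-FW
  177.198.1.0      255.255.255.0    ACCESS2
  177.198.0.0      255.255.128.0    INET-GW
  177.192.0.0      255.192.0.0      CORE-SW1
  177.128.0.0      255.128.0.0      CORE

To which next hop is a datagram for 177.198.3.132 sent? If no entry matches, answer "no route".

BRANCH-A

Routes whose prefix contains 177.198.3.132:
  177.128.0.0/9 (177.128.0.0 - 177.255.255.255) -> CORE
  177.192.0.0/10 (177.192.0.0 - 177.255.255.255) -> CORE-SW1
  177.198.0.0/17 (177.198.0.0 - 177.198.127.255) -> INET-GW
  177.198.0.0/18 (177.198.0.0 - 177.198.63.255) -> BRANCH-A
More-specific entries that do NOT match:
  177.198.2.128/26 (177.198.2.128 - 177.198.2.191) does not contain 177.198.3.132
  177.198.1.128/26 (177.198.1.128 - 177.198.1.191) does not contain 177.198.3.132
  177.198.3.0/26 (177.198.3.0 - 177.198.3.63) does not contain 177.198.3.132
  177.198.1.0/24 (177.198.1.0 - 177.198.1.255) does not contain 177.198.3.132
  177.214.0.0/21 (177.214.0.0 - 177.214.7.255) does not contain 177.198.3.132
  177.198.16.0/20 (177.198.16.0 - 177.198.31.255) does not contain 177.198.3.132
Longest matching prefix is /18 -> next hop BRANCH-A.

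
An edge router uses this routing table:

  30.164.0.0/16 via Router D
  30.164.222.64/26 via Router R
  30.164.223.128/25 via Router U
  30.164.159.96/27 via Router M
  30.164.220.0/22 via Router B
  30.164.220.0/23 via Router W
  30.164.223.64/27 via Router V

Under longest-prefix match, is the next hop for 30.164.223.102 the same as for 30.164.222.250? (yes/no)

yes

30.164.223.102: longest match 30.164.220.0/22 -> Router B
30.164.222.250: longest match 30.164.220.0/22 -> Router B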